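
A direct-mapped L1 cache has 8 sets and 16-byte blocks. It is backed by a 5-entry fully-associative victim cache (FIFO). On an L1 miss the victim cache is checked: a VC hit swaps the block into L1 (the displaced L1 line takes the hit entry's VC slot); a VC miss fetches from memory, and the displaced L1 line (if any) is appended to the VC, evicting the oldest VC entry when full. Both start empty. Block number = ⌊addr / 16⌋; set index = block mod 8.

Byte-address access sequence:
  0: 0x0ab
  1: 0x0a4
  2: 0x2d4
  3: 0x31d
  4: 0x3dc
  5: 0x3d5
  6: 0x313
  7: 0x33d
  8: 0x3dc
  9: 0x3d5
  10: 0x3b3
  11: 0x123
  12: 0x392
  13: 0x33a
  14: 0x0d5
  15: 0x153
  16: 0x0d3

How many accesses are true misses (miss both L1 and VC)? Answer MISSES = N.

  [0] addr=0xab blk=10 s=2: MISS | VC []
  [1] addr=0xa4 blk=10 s=2: L1-HIT | VC []
  [2] addr=0x2d4 blk=45 s=5: MISS | VC []
  [3] addr=0x31d blk=49 s=1: MISS | VC []
  [4] addr=0x3dc blk=61 s=5: MISS | VC [45]
  [5] addr=0x3d5 blk=61 s=5: L1-HIT | VC [45]
  [6] addr=0x313 blk=49 s=1: L1-HIT | VC [45]
  [7] addr=0x33d blk=51 s=3: MISS | VC [45]
  [8] addr=0x3dc blk=61 s=5: L1-HIT | VC [45]
  [9] addr=0x3d5 blk=61 s=5: L1-HIT | VC [45]
  [10] addr=0x3b3 blk=59 s=3: MISS | VC [45, 51]
  [11] addr=0x123 blk=18 s=2: MISS | VC [45, 51, 10]
  [12] addr=0x392 blk=57 s=1: MISS | VC [45, 51, 10, 49]
  [13] addr=0x33a blk=51 s=3: VC-HIT | VC [45, 59, 10, 49]
  [14] addr=0xd5 blk=13 s=5: MISS | VC [45, 59, 10, 49, 61]
  [15] addr=0x153 blk=21 s=5: MISS | VC [59, 10, 49, 61, 13]
  [16] addr=0xd3 blk=13 s=5: VC-HIT | VC [59, 10, 49, 61, 21]

MISSES = 10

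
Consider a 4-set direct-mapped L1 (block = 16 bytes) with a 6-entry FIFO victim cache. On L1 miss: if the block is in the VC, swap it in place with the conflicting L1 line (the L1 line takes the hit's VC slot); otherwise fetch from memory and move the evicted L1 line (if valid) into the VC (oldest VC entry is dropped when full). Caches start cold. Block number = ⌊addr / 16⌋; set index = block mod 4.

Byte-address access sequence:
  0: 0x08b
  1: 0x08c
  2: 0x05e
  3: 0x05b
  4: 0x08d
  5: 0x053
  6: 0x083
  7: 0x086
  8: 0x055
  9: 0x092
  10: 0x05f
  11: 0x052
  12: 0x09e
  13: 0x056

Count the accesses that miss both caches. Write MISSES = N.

MISSES = 3

#0 0x8b→b8/s0 MISS; vc=[]
#1 0x8c→b8/s0 L1-HIT; vc=[]
#2 0x5e→b5/s1 MISS; vc=[]
#3 0x5b→b5/s1 L1-HIT; vc=[]
#4 0x8d→b8/s0 L1-HIT; vc=[]
#5 0x53→b5/s1 L1-HIT; vc=[]
#6 0x83→b8/s0 L1-HIT; vc=[]
#7 0x86→b8/s0 L1-HIT; vc=[]
#8 0x55→b5/s1 L1-HIT; vc=[]
#9 0x92→b9/s1 MISS; vc=[5]
#10 0x5f→b5/s1 VC-HIT; vc=[9]
#11 0x52→b5/s1 L1-HIT; vc=[9]
#12 0x9e→b9/s1 VC-HIT; vc=[5]
#13 0x56→b5/s1 VC-HIT; vc=[9]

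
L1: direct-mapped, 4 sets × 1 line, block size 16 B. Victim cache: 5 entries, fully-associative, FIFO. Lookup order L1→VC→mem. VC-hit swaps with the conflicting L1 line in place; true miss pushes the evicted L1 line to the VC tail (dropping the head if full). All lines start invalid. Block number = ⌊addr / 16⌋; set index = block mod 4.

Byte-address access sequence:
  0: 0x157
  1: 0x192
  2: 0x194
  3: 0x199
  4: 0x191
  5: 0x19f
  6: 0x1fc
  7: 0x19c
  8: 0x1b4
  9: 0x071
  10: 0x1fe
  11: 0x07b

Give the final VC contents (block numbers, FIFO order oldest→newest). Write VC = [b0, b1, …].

0: 0x157 (blk 21, set 1) → MISS  vc=[]
1: 0x192 (blk 25, set 1) → MISS  vc=[21]
2: 0x194 (blk 25, set 1) → L1-HIT  vc=[21]
3: 0x199 (blk 25, set 1) → L1-HIT  vc=[21]
4: 0x191 (blk 25, set 1) → L1-HIT  vc=[21]
5: 0x19f (blk 25, set 1) → L1-HIT  vc=[21]
6: 0x1fc (blk 31, set 3) → MISS  vc=[21]
7: 0x19c (blk 25, set 1) → L1-HIT  vc=[21]
8: 0x1b4 (blk 27, set 3) → MISS  vc=[21, 31]
9: 0x71 (blk 7, set 3) → MISS  vc=[21, 31, 27]
10: 0x1fe (blk 31, set 3) → VC-HIT  vc=[21, 7, 27]
11: 0x7b (blk 7, set 3) → VC-HIT  vc=[21, 31, 27]

VC = [21, 31, 27]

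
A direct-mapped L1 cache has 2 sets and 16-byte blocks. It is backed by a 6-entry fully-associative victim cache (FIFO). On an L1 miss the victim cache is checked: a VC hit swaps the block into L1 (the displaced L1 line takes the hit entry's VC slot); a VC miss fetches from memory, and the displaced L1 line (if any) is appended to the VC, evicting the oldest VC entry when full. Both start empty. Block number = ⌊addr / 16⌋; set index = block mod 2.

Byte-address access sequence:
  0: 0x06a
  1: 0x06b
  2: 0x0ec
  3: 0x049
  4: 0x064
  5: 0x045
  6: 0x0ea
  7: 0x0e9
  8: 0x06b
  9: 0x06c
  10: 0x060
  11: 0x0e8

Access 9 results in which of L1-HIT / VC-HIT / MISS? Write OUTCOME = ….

#0 0x6a→b6/s0 MISS; vc=[]
#1 0x6b→b6/s0 L1-HIT; vc=[]
#2 0xec→b14/s0 MISS; vc=[6]
#3 0x49→b4/s0 MISS; vc=[6,14]
#4 0x64→b6/s0 VC-HIT; vc=[4,14]
#5 0x45→b4/s0 VC-HIT; vc=[6,14]
#6 0xea→b14/s0 VC-HIT; vc=[6,4]
#7 0xe9→b14/s0 L1-HIT; vc=[6,4]
#8 0x6b→b6/s0 VC-HIT; vc=[14,4]
#9 0x6c→b6/s0 L1-HIT; vc=[14,4]
#10 0x60→b6/s0 L1-HIT; vc=[14,4]
#11 0xe8→b14/s0 VC-HIT; vc=[6,4]

OUTCOME = L1-HIT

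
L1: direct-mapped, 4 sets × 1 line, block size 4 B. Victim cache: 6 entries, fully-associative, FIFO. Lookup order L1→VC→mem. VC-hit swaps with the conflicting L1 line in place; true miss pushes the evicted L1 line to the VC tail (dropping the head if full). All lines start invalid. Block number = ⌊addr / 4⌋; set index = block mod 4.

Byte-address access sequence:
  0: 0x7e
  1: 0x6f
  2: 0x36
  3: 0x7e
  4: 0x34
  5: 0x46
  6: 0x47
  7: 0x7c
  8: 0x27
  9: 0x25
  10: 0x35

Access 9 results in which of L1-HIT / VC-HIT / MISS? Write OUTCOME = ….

0: 0x7e (blk 31, set 3) → MISS  vc=[]
1: 0x6f (blk 27, set 3) → MISS  vc=[31]
2: 0x36 (blk 13, set 1) → MISS  vc=[31]
3: 0x7e (blk 31, set 3) → VC-HIT  vc=[27]
4: 0x34 (blk 13, set 1) → L1-HIT  vc=[27]
5: 0x46 (blk 17, set 1) → MISS  vc=[27, 13]
6: 0x47 (blk 17, set 1) → L1-HIT  vc=[27, 13]
7: 0x7c (blk 31, set 3) → L1-HIT  vc=[27, 13]
8: 0x27 (blk 9, set 1) → MISS  vc=[27, 13, 17]
9: 0x25 (blk 9, set 1) → L1-HIT  vc=[27, 13, 17]
10: 0x35 (blk 13, set 1) → VC-HIT  vc=[27, 9, 17]

OUTCOME = L1-HIT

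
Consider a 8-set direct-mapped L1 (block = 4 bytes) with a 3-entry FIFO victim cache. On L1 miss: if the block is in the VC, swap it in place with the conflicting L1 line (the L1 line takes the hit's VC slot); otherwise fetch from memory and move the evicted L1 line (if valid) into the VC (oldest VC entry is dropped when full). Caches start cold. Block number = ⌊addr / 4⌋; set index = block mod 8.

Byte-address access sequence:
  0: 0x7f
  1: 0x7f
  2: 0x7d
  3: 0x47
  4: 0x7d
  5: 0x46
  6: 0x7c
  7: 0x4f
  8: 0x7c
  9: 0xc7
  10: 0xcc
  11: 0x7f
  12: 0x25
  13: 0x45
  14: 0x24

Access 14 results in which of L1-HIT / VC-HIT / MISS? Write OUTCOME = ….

OUTCOME = VC-HIT

0: 0x7f (blk 31, set 7) → MISS  vc=[]
1: 0x7f (blk 31, set 7) → L1-HIT  vc=[]
2: 0x7d (blk 31, set 7) → L1-HIT  vc=[]
3: 0x47 (blk 17, set 1) → MISS  vc=[]
4: 0x7d (blk 31, set 7) → L1-HIT  vc=[]
5: 0x46 (blk 17, set 1) → L1-HIT  vc=[]
6: 0x7c (blk 31, set 7) → L1-HIT  vc=[]
7: 0x4f (blk 19, set 3) → MISS  vc=[]
8: 0x7c (blk 31, set 7) → L1-HIT  vc=[]
9: 0xc7 (blk 49, set 1) → MISS  vc=[17]
10: 0xcc (blk 51, set 3) → MISS  vc=[17, 19]
11: 0x7f (blk 31, set 7) → L1-HIT  vc=[17, 19]
12: 0x25 (blk 9, set 1) → MISS  vc=[17, 19, 49]
13: 0x45 (blk 17, set 1) → VC-HIT  vc=[9, 19, 49]
14: 0x24 (blk 9, set 1) → VC-HIT  vc=[17, 19, 49]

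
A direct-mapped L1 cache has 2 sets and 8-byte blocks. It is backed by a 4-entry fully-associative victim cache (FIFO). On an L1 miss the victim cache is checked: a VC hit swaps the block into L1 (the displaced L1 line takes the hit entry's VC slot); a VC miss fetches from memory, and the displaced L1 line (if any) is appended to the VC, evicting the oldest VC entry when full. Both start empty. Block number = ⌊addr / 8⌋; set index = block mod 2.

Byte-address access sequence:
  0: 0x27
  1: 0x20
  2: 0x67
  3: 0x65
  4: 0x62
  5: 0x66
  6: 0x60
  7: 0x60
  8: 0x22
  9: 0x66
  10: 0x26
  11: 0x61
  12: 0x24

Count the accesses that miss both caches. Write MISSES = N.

#0 0x27→b4/s0 MISS; vc=[]
#1 0x20→b4/s0 L1-HIT; vc=[]
#2 0x67→b12/s0 MISS; vc=[4]
#3 0x65→b12/s0 L1-HIT; vc=[4]
#4 0x62→b12/s0 L1-HIT; vc=[4]
#5 0x66→b12/s0 L1-HIT; vc=[4]
#6 0x60→b12/s0 L1-HIT; vc=[4]
#7 0x60→b12/s0 L1-HIT; vc=[4]
#8 0x22→b4/s0 VC-HIT; vc=[12]
#9 0x66→b12/s0 VC-HIT; vc=[4]
#10 0x26→b4/s0 VC-HIT; vc=[12]
#11 0x61→b12/s0 VC-HIT; vc=[4]
#12 0x24→b4/s0 VC-HIT; vc=[12]

MISSES = 2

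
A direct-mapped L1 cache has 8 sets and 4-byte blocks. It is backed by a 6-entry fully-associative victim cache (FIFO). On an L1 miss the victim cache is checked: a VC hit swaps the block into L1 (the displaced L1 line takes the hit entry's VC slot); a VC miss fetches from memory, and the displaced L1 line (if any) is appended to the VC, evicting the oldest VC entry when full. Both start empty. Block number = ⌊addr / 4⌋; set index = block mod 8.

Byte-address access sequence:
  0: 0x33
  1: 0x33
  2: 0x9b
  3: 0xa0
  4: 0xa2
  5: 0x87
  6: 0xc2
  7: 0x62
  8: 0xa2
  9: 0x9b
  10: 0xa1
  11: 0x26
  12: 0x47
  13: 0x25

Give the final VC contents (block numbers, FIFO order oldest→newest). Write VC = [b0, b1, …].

VC = [24, 48, 33, 17]

  [0] addr=0x33 blk=12 s=4: MISS | VC []
  [1] addr=0x33 blk=12 s=4: L1-HIT | VC []
  [2] addr=0x9b blk=38 s=6: MISS | VC []
  [3] addr=0xa0 blk=40 s=0: MISS | VC []
  [4] addr=0xa2 blk=40 s=0: L1-HIT | VC []
  [5] addr=0x87 blk=33 s=1: MISS | VC []
  [6] addr=0xc2 blk=48 s=0: MISS | VC [40]
  [7] addr=0x62 blk=24 s=0: MISS | VC [40, 48]
  [8] addr=0xa2 blk=40 s=0: VC-HIT | VC [24, 48]
  [9] addr=0x9b blk=38 s=6: L1-HIT | VC [24, 48]
  [10] addr=0xa1 blk=40 s=0: L1-HIT | VC [24, 48]
  [11] addr=0x26 blk=9 s=1: MISS | VC [24, 48, 33]
  [12] addr=0x47 blk=17 s=1: MISS | VC [24, 48, 33, 9]
  [13] addr=0x25 blk=9 s=1: VC-HIT | VC [24, 48, 33, 17]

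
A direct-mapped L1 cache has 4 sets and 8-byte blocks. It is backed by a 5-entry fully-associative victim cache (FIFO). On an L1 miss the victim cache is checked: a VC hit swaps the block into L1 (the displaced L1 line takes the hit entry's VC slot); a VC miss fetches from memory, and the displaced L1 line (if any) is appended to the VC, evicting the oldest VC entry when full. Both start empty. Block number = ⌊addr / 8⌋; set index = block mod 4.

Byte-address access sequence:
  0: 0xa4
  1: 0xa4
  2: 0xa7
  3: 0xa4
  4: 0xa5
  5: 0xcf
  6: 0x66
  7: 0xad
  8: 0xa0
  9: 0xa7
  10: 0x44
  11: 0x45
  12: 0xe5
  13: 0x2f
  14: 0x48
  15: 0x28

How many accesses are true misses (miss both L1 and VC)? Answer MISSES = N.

MISSES = 8

  [0] addr=0xa4 blk=20 s=0: MISS | VC []
  [1] addr=0xa4 blk=20 s=0: L1-HIT | VC []
  [2] addr=0xa7 blk=20 s=0: L1-HIT | VC []
  [3] addr=0xa4 blk=20 s=0: L1-HIT | VC []
  [4] addr=0xa5 blk=20 s=0: L1-HIT | VC []
  [5] addr=0xcf blk=25 s=1: MISS | VC []
  [6] addr=0x66 blk=12 s=0: MISS | VC [20]
  [7] addr=0xad blk=21 s=1: MISS | VC [20, 25]
  [8] addr=0xa0 blk=20 s=0: VC-HIT | VC [12, 25]
  [9] addr=0xa7 blk=20 s=0: L1-HIT | VC [12, 25]
  [10] addr=0x44 blk=8 s=0: MISS | VC [12, 25, 20]
  [11] addr=0x45 blk=8 s=0: L1-HIT | VC [12, 25, 20]
  [12] addr=0xe5 blk=28 s=0: MISS | VC [12, 25, 20, 8]
  [13] addr=0x2f blk=5 s=1: MISS | VC [12, 25, 20, 8, 21]
  [14] addr=0x48 blk=9 s=1: MISS | VC [25, 20, 8, 21, 5]
  [15] addr=0x28 blk=5 s=1: VC-HIT | VC [25, 20, 8, 21, 9]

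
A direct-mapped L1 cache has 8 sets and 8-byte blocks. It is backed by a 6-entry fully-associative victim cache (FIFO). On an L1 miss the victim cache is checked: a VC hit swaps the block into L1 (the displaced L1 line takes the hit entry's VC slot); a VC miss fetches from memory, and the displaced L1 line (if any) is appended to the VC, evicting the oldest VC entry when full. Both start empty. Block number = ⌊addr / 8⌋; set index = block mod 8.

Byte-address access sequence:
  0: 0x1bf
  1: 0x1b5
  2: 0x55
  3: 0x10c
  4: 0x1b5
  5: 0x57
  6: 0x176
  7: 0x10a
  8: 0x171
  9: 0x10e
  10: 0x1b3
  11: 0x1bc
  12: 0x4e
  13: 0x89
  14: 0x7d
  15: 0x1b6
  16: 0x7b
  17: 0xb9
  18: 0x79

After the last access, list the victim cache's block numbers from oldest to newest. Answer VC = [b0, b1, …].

VC = [46, 33, 9, 55, 23]

0: 0x1bf (blk 55, set 7) → MISS  vc=[]
1: 0x1b5 (blk 54, set 6) → MISS  vc=[]
2: 0x55 (blk 10, set 2) → MISS  vc=[]
3: 0x10c (blk 33, set 1) → MISS  vc=[]
4: 0x1b5 (blk 54, set 6) → L1-HIT  vc=[]
5: 0x57 (blk 10, set 2) → L1-HIT  vc=[]
6: 0x176 (blk 46, set 6) → MISS  vc=[54]
7: 0x10a (blk 33, set 1) → L1-HIT  vc=[54]
8: 0x171 (blk 46, set 6) → L1-HIT  vc=[54]
9: 0x10e (blk 33, set 1) → L1-HIT  vc=[54]
10: 0x1b3 (blk 54, set 6) → VC-HIT  vc=[46]
11: 0x1bc (blk 55, set 7) → L1-HIT  vc=[46]
12: 0x4e (blk 9, set 1) → MISS  vc=[46, 33]
13: 0x89 (blk 17, set 1) → MISS  vc=[46, 33, 9]
14: 0x7d (blk 15, set 7) → MISS  vc=[46, 33, 9, 55]
15: 0x1b6 (blk 54, set 6) → L1-HIT  vc=[46, 33, 9, 55]
16: 0x7b (blk 15, set 7) → L1-HIT  vc=[46, 33, 9, 55]
17: 0xb9 (blk 23, set 7) → MISS  vc=[46, 33, 9, 55, 15]
18: 0x79 (blk 15, set 7) → VC-HIT  vc=[46, 33, 9, 55, 23]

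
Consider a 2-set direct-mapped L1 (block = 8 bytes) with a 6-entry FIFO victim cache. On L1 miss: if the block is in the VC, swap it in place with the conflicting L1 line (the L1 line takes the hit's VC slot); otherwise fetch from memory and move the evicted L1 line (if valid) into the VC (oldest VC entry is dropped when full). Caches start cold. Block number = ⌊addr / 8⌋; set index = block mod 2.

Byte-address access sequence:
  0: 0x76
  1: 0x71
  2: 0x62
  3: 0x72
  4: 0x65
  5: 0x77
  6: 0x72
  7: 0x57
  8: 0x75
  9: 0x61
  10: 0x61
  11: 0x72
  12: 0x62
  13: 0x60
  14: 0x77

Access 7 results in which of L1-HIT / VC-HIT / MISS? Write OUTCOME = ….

  [0] addr=0x76 blk=14 s=0: MISS | VC []
  [1] addr=0x71 blk=14 s=0: L1-HIT | VC []
  [2] addr=0x62 blk=12 s=0: MISS | VC [14]
  [3] addr=0x72 blk=14 s=0: VC-HIT | VC [12]
  [4] addr=0x65 blk=12 s=0: VC-HIT | VC [14]
  [5] addr=0x77 blk=14 s=0: VC-HIT | VC [12]
  [6] addr=0x72 blk=14 s=0: L1-HIT | VC [12]
  [7] addr=0x57 blk=10 s=0: MISS | VC [12, 14]
  [8] addr=0x75 blk=14 s=0: VC-HIT | VC [12, 10]
  [9] addr=0x61 blk=12 s=0: VC-HIT | VC [14, 10]
  [10] addr=0x61 blk=12 s=0: L1-HIT | VC [14, 10]
  [11] addr=0x72 blk=14 s=0: VC-HIT | VC [12, 10]
  [12] addr=0x62 blk=12 s=0: VC-HIT | VC [14, 10]
  [13] addr=0x60 blk=12 s=0: L1-HIT | VC [14, 10]
  [14] addr=0x77 blk=14 s=0: VC-HIT | VC [12, 10]

OUTCOME = MISS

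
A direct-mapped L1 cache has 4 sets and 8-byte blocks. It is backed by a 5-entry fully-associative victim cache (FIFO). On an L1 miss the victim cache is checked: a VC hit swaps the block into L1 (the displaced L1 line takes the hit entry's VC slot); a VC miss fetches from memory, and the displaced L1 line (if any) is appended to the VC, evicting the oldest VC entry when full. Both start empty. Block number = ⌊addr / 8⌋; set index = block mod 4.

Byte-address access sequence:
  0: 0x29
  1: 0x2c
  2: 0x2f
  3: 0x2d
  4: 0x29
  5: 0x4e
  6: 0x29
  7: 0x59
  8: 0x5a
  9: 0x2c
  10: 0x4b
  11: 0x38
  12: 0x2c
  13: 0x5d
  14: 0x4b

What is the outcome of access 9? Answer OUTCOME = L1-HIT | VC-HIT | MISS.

0: 0x29 (blk 5, set 1) → MISS  vc=[]
1: 0x2c (blk 5, set 1) → L1-HIT  vc=[]
2: 0x2f (blk 5, set 1) → L1-HIT  vc=[]
3: 0x2d (blk 5, set 1) → L1-HIT  vc=[]
4: 0x29 (blk 5, set 1) → L1-HIT  vc=[]
5: 0x4e (blk 9, set 1) → MISS  vc=[5]
6: 0x29 (blk 5, set 1) → VC-HIT  vc=[9]
7: 0x59 (blk 11, set 3) → MISS  vc=[9]
8: 0x5a (blk 11, set 3) → L1-HIT  vc=[9]
9: 0x2c (blk 5, set 1) → L1-HIT  vc=[9]
10: 0x4b (blk 9, set 1) → VC-HIT  vc=[5]
11: 0x38 (blk 7, set 3) → MISS  vc=[5, 11]
12: 0x2c (blk 5, set 1) → VC-HIT  vc=[9, 11]
13: 0x5d (blk 11, set 3) → VC-HIT  vc=[9, 7]
14: 0x4b (blk 9, set 1) → VC-HIT  vc=[5, 7]

OUTCOME = L1-HIT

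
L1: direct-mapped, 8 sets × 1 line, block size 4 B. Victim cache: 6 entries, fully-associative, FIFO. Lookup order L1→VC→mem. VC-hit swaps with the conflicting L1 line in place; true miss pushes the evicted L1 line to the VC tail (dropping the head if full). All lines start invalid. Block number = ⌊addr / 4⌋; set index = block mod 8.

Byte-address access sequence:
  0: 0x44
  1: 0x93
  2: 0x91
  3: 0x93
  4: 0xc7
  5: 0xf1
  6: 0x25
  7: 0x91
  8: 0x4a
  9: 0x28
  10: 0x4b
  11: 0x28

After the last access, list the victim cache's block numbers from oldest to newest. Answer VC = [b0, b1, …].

  [0] addr=0x44 blk=17 s=1: MISS | VC []
  [1] addr=0x93 blk=36 s=4: MISS | VC []
  [2] addr=0x91 blk=36 s=4: L1-HIT | VC []
  [3] addr=0x93 blk=36 s=4: L1-HIT | VC []
  [4] addr=0xc7 blk=49 s=1: MISS | VC [17]
  [5] addr=0xf1 blk=60 s=4: MISS | VC [17, 36]
  [6] addr=0x25 blk=9 s=1: MISS | VC [17, 36, 49]
  [7] addr=0x91 blk=36 s=4: VC-HIT | VC [17, 60, 49]
  [8] addr=0x4a blk=18 s=2: MISS | VC [17, 60, 49]
  [9] addr=0x28 blk=10 s=2: MISS | VC [17, 60, 49, 18]
  [10] addr=0x4b blk=18 s=2: VC-HIT | VC [17, 60, 49, 10]
  [11] addr=0x28 blk=10 s=2: VC-HIT | VC [17, 60, 49, 18]

VC = [17, 60, 49, 18]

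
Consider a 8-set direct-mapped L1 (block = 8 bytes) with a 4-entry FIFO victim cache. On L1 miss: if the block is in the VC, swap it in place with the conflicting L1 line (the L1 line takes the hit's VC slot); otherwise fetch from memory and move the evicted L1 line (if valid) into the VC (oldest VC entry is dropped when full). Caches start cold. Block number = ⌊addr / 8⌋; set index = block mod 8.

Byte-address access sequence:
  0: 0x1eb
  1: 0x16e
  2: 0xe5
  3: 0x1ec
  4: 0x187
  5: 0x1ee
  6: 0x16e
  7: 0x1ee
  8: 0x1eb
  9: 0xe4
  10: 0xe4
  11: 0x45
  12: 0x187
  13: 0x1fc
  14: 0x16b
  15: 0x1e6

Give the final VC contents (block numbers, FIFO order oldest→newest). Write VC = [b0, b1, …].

VC = [61, 8, 28]

#0 0x1eb→b61/s5 MISS; vc=[]
#1 0x16e→b45/s5 MISS; vc=[61]
#2 0xe5→b28/s4 MISS; vc=[61]
#3 0x1ec→b61/s5 VC-HIT; vc=[45]
#4 0x187→b48/s0 MISS; vc=[45]
#5 0x1ee→b61/s5 L1-HIT; vc=[45]
#6 0x16e→b45/s5 VC-HIT; vc=[61]
#7 0x1ee→b61/s5 VC-HIT; vc=[45]
#8 0x1eb→b61/s5 L1-HIT; vc=[45]
#9 0xe4→b28/s4 L1-HIT; vc=[45]
#10 0xe4→b28/s4 L1-HIT; vc=[45]
#11 0x45→b8/s0 MISS; vc=[45,48]
#12 0x187→b48/s0 VC-HIT; vc=[45,8]
#13 0x1fc→b63/s7 MISS; vc=[45,8]
#14 0x16b→b45/s5 VC-HIT; vc=[61,8]
#15 0x1e6→b60/s4 MISS; vc=[61,8,28]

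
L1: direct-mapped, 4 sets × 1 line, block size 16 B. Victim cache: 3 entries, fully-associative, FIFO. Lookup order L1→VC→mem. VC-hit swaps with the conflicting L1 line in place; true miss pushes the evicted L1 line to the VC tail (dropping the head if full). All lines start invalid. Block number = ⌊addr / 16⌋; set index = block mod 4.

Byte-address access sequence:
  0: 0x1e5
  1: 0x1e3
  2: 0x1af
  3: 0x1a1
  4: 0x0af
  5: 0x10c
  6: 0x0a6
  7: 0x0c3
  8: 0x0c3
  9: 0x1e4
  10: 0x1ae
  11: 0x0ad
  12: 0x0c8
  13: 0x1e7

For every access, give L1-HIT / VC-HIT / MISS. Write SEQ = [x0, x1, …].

SEQ = [MISS, L1-HIT, MISS, L1-HIT, MISS, MISS, L1-HIT, MISS, L1-HIT, VC-HIT, VC-HIT, VC-HIT, L1-HIT, VC-HIT]

0: 0x1e5 (blk 30, set 2) → MISS  vc=[]
1: 0x1e3 (blk 30, set 2) → L1-HIT  vc=[]
2: 0x1af (blk 26, set 2) → MISS  vc=[30]
3: 0x1a1 (blk 26, set 2) → L1-HIT  vc=[30]
4: 0xaf (blk 10, set 2) → MISS  vc=[30, 26]
5: 0x10c (blk 16, set 0) → MISS  vc=[30, 26]
6: 0xa6 (blk 10, set 2) → L1-HIT  vc=[30, 26]
7: 0xc3 (blk 12, set 0) → MISS  vc=[30, 26, 16]
8: 0xc3 (blk 12, set 0) → L1-HIT  vc=[30, 26, 16]
9: 0x1e4 (blk 30, set 2) → VC-HIT  vc=[10, 26, 16]
10: 0x1ae (blk 26, set 2) → VC-HIT  vc=[10, 30, 16]
11: 0xad (blk 10, set 2) → VC-HIT  vc=[26, 30, 16]
12: 0xc8 (blk 12, set 0) → L1-HIT  vc=[26, 30, 16]
13: 0x1e7 (blk 30, set 2) → VC-HIT  vc=[26, 10, 16]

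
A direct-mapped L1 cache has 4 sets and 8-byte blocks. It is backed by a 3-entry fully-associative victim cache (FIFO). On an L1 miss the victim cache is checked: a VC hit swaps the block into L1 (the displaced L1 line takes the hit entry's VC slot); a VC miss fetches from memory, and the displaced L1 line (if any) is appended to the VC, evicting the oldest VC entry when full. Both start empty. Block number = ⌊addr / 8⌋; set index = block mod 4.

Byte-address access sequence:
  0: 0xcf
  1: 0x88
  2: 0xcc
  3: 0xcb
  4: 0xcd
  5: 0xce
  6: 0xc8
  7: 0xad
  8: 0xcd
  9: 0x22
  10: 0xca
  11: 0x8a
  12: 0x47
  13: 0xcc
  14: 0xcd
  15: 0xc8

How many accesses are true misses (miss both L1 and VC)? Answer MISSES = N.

MISSES = 5

0: 0xcf (blk 25, set 1) → MISS  vc=[]
1: 0x88 (blk 17, set 1) → MISS  vc=[25]
2: 0xcc (blk 25, set 1) → VC-HIT  vc=[17]
3: 0xcb (blk 25, set 1) → L1-HIT  vc=[17]
4: 0xcd (blk 25, set 1) → L1-HIT  vc=[17]
5: 0xce (blk 25, set 1) → L1-HIT  vc=[17]
6: 0xc8 (blk 25, set 1) → L1-HIT  vc=[17]
7: 0xad (blk 21, set 1) → MISS  vc=[17, 25]
8: 0xcd (blk 25, set 1) → VC-HIT  vc=[17, 21]
9: 0x22 (blk 4, set 0) → MISS  vc=[17, 21]
10: 0xca (blk 25, set 1) → L1-HIT  vc=[17, 21]
11: 0x8a (blk 17, set 1) → VC-HIT  vc=[25, 21]
12: 0x47 (blk 8, set 0) → MISS  vc=[25, 21, 4]
13: 0xcc (blk 25, set 1) → VC-HIT  vc=[17, 21, 4]
14: 0xcd (blk 25, set 1) → L1-HIT  vc=[17, 21, 4]
15: 0xc8 (blk 25, set 1) → L1-HIT  vc=[17, 21, 4]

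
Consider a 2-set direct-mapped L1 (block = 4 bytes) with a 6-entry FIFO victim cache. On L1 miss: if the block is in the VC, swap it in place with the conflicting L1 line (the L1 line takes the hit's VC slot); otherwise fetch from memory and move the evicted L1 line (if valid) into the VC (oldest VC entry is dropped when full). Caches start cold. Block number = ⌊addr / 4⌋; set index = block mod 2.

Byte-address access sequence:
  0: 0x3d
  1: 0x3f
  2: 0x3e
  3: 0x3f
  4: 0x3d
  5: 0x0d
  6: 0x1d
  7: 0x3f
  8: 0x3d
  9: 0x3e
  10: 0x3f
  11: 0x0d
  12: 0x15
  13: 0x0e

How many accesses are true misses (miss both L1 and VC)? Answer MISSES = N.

MISSES = 4

#0 0x3d→b15/s1 MISS; vc=[]
#1 0x3f→b15/s1 L1-HIT; vc=[]
#2 0x3e→b15/s1 L1-HIT; vc=[]
#3 0x3f→b15/s1 L1-HIT; vc=[]
#4 0x3d→b15/s1 L1-HIT; vc=[]
#5 0xd→b3/s1 MISS; vc=[15]
#6 0x1d→b7/s1 MISS; vc=[15,3]
#7 0x3f→b15/s1 VC-HIT; vc=[7,3]
#8 0x3d→b15/s1 L1-HIT; vc=[7,3]
#9 0x3e→b15/s1 L1-HIT; vc=[7,3]
#10 0x3f→b15/s1 L1-HIT; vc=[7,3]
#11 0xd→b3/s1 VC-HIT; vc=[7,15]
#12 0x15→b5/s1 MISS; vc=[7,15,3]
#13 0xe→b3/s1 VC-HIT; vc=[7,15,5]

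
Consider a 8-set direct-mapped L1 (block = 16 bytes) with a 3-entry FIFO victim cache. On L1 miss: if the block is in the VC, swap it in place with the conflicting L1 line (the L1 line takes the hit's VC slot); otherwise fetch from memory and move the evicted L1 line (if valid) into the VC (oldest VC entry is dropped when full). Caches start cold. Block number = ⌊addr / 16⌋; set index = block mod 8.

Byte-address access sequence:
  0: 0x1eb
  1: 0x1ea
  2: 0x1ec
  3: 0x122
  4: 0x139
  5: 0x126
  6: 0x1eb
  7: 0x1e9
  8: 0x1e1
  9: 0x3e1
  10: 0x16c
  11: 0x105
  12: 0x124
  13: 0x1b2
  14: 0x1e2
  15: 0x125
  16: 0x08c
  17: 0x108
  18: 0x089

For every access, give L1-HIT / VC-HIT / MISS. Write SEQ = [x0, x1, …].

  [0] addr=0x1eb blk=30 s=6: MISS | VC []
  [1] addr=0x1ea blk=30 s=6: L1-HIT | VC []
  [2] addr=0x1ec blk=30 s=6: L1-HIT | VC []
  [3] addr=0x122 blk=18 s=2: MISS | VC []
  [4] addr=0x139 blk=19 s=3: MISS | VC []
  [5] addr=0x126 blk=18 s=2: L1-HIT | VC []
  [6] addr=0x1eb blk=30 s=6: L1-HIT | VC []
  [7] addr=0x1e9 blk=30 s=6: L1-HIT | VC []
  [8] addr=0x1e1 blk=30 s=6: L1-HIT | VC []
  [9] addr=0x3e1 blk=62 s=6: MISS | VC [30]
  [10] addr=0x16c blk=22 s=6: MISS | VC [30, 62]
  [11] addr=0x105 blk=16 s=0: MISS | VC [30, 62]
  [12] addr=0x124 blk=18 s=2: L1-HIT | VC [30, 62]
  [13] addr=0x1b2 blk=27 s=3: MISS | VC [30, 62, 19]
  [14] addr=0x1e2 blk=30 s=6: VC-HIT | VC [22, 62, 19]
  [15] addr=0x125 blk=18 s=2: L1-HIT | VC [22, 62, 19]
  [16] addr=0x8c blk=8 s=0: MISS | VC [62, 19, 16]
  [17] addr=0x108 blk=16 s=0: VC-HIT | VC [62, 19, 8]
  [18] addr=0x89 blk=8 s=0: VC-HIT | VC [62, 19, 16]

SEQ = [MISS, L1-HIT, L1-HIT, MISS, MISS, L1-HIT, L1-HIT, L1-HIT, L1-HIT, MISS, MISS, MISS, L1-HIT, MISS, VC-HIT, L1-HIT, MISS, VC-HIT, VC-HIT]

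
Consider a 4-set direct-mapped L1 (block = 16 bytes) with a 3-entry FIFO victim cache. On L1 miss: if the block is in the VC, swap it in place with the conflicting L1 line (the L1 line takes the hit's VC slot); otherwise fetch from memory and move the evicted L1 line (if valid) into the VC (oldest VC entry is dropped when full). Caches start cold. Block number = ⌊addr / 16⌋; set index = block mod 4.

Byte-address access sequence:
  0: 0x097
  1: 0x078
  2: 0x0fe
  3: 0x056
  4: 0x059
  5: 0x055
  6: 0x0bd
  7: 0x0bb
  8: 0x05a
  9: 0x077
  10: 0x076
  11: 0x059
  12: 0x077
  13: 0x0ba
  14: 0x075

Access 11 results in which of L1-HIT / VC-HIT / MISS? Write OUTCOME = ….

#0 0x97→b9/s1 MISS; vc=[]
#1 0x78→b7/s3 MISS; vc=[]
#2 0xfe→b15/s3 MISS; vc=[7]
#3 0x56→b5/s1 MISS; vc=[7,9]
#4 0x59→b5/s1 L1-HIT; vc=[7,9]
#5 0x55→b5/s1 L1-HIT; vc=[7,9]
#6 0xbd→b11/s3 MISS; vc=[7,9,15]
#7 0xbb→b11/s3 L1-HIT; vc=[7,9,15]
#8 0x5a→b5/s1 L1-HIT; vc=[7,9,15]
#9 0x77→b7/s3 VC-HIT; vc=[11,9,15]
#10 0x76→b7/s3 L1-HIT; vc=[11,9,15]
#11 0x59→b5/s1 L1-HIT; vc=[11,9,15]
#12 0x77→b7/s3 L1-HIT; vc=[11,9,15]
#13 0xba→b11/s3 VC-HIT; vc=[7,9,15]
#14 0x75→b7/s3 VC-HIT; vc=[11,9,15]

OUTCOME = L1-HIT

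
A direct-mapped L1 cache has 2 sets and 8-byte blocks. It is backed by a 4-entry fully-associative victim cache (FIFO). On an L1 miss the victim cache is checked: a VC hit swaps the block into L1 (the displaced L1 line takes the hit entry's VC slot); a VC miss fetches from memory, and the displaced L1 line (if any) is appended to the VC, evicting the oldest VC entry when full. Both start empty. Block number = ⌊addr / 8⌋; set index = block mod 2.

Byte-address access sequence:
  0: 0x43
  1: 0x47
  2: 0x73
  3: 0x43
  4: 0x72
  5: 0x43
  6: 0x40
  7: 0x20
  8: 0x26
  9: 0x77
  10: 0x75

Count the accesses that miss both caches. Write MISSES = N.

  [0] addr=0x43 blk=8 s=0: MISS | VC []
  [1] addr=0x47 blk=8 s=0: L1-HIT | VC []
  [2] addr=0x73 blk=14 s=0: MISS | VC [8]
  [3] addr=0x43 blk=8 s=0: VC-HIT | VC [14]
  [4] addr=0x72 blk=14 s=0: VC-HIT | VC [8]
  [5] addr=0x43 blk=8 s=0: VC-HIT | VC [14]
  [6] addr=0x40 blk=8 s=0: L1-HIT | VC [14]
  [7] addr=0x20 blk=4 s=0: MISS | VC [14, 8]
  [8] addr=0x26 blk=4 s=0: L1-HIT | VC [14, 8]
  [9] addr=0x77 blk=14 s=0: VC-HIT | VC [4, 8]
  [10] addr=0x75 blk=14 s=0: L1-HIT | VC [4, 8]

MISSES = 3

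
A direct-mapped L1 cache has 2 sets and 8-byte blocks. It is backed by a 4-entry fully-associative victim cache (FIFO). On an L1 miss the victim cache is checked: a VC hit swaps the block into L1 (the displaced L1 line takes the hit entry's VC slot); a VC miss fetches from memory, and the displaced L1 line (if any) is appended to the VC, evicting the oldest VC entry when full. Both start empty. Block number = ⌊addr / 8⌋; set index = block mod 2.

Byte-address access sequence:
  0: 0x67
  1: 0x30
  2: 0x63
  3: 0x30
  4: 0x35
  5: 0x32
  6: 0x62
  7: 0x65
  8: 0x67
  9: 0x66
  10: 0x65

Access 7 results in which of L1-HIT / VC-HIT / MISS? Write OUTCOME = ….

OUTCOME = L1-HIT

  [0] addr=0x67 blk=12 s=0: MISS | VC []
  [1] addr=0x30 blk=6 s=0: MISS | VC [12]
  [2] addr=0x63 blk=12 s=0: VC-HIT | VC [6]
  [3] addr=0x30 blk=6 s=0: VC-HIT | VC [12]
  [4] addr=0x35 blk=6 s=0: L1-HIT | VC [12]
  [5] addr=0x32 blk=6 s=0: L1-HIT | VC [12]
  [6] addr=0x62 blk=12 s=0: VC-HIT | VC [6]
  [7] addr=0x65 blk=12 s=0: L1-HIT | VC [6]
  [8] addr=0x67 blk=12 s=0: L1-HIT | VC [6]
  [9] addr=0x66 blk=12 s=0: L1-HIT | VC [6]
  [10] addr=0x65 blk=12 s=0: L1-HIT | VC [6]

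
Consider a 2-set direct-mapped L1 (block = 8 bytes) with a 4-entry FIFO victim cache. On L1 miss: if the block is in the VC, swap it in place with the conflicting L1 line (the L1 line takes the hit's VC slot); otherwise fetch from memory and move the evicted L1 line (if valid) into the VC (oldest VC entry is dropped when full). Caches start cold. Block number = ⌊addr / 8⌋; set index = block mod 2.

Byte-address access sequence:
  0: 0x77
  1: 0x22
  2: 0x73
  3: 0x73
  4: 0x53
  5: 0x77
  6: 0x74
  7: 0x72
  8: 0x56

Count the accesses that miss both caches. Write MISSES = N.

#0 0x77→b14/s0 MISS; vc=[]
#1 0x22→b4/s0 MISS; vc=[14]
#2 0x73→b14/s0 VC-HIT; vc=[4]
#3 0x73→b14/s0 L1-HIT; vc=[4]
#4 0x53→b10/s0 MISS; vc=[4,14]
#5 0x77→b14/s0 VC-HIT; vc=[4,10]
#6 0x74→b14/s0 L1-HIT; vc=[4,10]
#7 0x72→b14/s0 L1-HIT; vc=[4,10]
#8 0x56→b10/s0 VC-HIT; vc=[4,14]

MISSES = 3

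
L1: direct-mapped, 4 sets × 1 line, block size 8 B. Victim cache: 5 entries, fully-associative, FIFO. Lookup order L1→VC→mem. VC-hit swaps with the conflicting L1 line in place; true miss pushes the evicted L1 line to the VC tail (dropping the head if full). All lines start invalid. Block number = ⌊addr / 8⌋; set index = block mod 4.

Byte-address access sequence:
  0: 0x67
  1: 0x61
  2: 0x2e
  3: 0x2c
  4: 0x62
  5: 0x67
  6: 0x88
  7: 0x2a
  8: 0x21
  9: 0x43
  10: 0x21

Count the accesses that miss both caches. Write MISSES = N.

  [0] addr=0x67 blk=12 s=0: MISS | VC []
  [1] addr=0x61 blk=12 s=0: L1-HIT | VC []
  [2] addr=0x2e blk=5 s=1: MISS | VC []
  [3] addr=0x2c blk=5 s=1: L1-HIT | VC []
  [4] addr=0x62 blk=12 s=0: L1-HIT | VC []
  [5] addr=0x67 blk=12 s=0: L1-HIT | VC []
  [6] addr=0x88 blk=17 s=1: MISS | VC [5]
  [7] addr=0x2a blk=5 s=1: VC-HIT | VC [17]
  [8] addr=0x21 blk=4 s=0: MISS | VC [17, 12]
  [9] addr=0x43 blk=8 s=0: MISS | VC [17, 12, 4]
  [10] addr=0x21 blk=4 s=0: VC-HIT | VC [17, 12, 8]

MISSES = 5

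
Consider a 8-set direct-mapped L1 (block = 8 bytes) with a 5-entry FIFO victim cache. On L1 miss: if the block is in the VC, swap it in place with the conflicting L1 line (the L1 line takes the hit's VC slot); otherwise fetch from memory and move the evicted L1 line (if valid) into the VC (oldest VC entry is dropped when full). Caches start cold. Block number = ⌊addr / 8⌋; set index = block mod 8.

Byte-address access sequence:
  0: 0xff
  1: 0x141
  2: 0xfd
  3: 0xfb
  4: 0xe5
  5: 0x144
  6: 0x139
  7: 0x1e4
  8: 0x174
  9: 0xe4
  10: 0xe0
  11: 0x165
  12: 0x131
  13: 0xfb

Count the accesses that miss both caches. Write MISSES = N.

  [0] addr=0xff blk=31 s=7: MISS | VC []
  [1] addr=0x141 blk=40 s=0: MISS | VC []
  [2] addr=0xfd blk=31 s=7: L1-HIT | VC []
  [3] addr=0xfb blk=31 s=7: L1-HIT | VC []
  [4] addr=0xe5 blk=28 s=4: MISS | VC []
  [5] addr=0x144 blk=40 s=0: L1-HIT | VC []
  [6] addr=0x139 blk=39 s=7: MISS | VC [31]
  [7] addr=0x1e4 blk=60 s=4: MISS | VC [31, 28]
  [8] addr=0x174 blk=46 s=6: MISS | VC [31, 28]
  [9] addr=0xe4 blk=28 s=4: VC-HIT | VC [31, 60]
  [10] addr=0xe0 blk=28 s=4: L1-HIT | VC [31, 60]
  [11] addr=0x165 blk=44 s=4: MISS | VC [31, 60, 28]
  [12] addr=0x131 blk=38 s=6: MISS | VC [31, 60, 28, 46]
  [13] addr=0xfb blk=31 s=7: VC-HIT | VC [39, 60, 28, 46]

MISSES = 8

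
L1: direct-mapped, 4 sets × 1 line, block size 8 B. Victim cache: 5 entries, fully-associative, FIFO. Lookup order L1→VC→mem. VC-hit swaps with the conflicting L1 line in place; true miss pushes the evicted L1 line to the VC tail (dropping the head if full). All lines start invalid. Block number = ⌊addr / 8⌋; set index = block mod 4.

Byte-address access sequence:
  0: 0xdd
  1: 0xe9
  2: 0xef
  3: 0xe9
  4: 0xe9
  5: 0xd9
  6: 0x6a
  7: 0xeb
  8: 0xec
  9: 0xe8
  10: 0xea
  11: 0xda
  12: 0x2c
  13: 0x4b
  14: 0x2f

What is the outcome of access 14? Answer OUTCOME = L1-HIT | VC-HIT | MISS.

#0 0xdd→b27/s3 MISS; vc=[]
#1 0xe9→b29/s1 MISS; vc=[]
#2 0xef→b29/s1 L1-HIT; vc=[]
#3 0xe9→b29/s1 L1-HIT; vc=[]
#4 0xe9→b29/s1 L1-HIT; vc=[]
#5 0xd9→b27/s3 L1-HIT; vc=[]
#6 0x6a→b13/s1 MISS; vc=[29]
#7 0xeb→b29/s1 VC-HIT; vc=[13]
#8 0xec→b29/s1 L1-HIT; vc=[13]
#9 0xe8→b29/s1 L1-HIT; vc=[13]
#10 0xea→b29/s1 L1-HIT; vc=[13]
#11 0xda→b27/s3 L1-HIT; vc=[13]
#12 0x2c→b5/s1 MISS; vc=[13,29]
#13 0x4b→b9/s1 MISS; vc=[13,29,5]
#14 0x2f→b5/s1 VC-HIT; vc=[13,29,9]

OUTCOME = VC-HIT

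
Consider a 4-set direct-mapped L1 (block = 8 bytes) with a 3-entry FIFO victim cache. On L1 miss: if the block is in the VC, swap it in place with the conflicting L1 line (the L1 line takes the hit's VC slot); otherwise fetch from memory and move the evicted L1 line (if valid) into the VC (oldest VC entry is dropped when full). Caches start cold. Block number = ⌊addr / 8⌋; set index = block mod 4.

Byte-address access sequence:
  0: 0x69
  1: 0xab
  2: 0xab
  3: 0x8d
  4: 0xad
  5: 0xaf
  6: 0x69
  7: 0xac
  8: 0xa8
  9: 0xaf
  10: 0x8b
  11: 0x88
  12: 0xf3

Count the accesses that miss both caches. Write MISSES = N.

0: 0x69 (blk 13, set 1) → MISS  vc=[]
1: 0xab (blk 21, set 1) → MISS  vc=[13]
2: 0xab (blk 21, set 1) → L1-HIT  vc=[13]
3: 0x8d (blk 17, set 1) → MISS  vc=[13, 21]
4: 0xad (blk 21, set 1) → VC-HIT  vc=[13, 17]
5: 0xaf (blk 21, set 1) → L1-HIT  vc=[13, 17]
6: 0x69 (blk 13, set 1) → VC-HIT  vc=[21, 17]
7: 0xac (blk 21, set 1) → VC-HIT  vc=[13, 17]
8: 0xa8 (blk 21, set 1) → L1-HIT  vc=[13, 17]
9: 0xaf (blk 21, set 1) → L1-HIT  vc=[13, 17]
10: 0x8b (blk 17, set 1) → VC-HIT  vc=[13, 21]
11: 0x88 (blk 17, set 1) → L1-HIT  vc=[13, 21]
12: 0xf3 (blk 30, set 2) → MISS  vc=[13, 21]

MISSES = 4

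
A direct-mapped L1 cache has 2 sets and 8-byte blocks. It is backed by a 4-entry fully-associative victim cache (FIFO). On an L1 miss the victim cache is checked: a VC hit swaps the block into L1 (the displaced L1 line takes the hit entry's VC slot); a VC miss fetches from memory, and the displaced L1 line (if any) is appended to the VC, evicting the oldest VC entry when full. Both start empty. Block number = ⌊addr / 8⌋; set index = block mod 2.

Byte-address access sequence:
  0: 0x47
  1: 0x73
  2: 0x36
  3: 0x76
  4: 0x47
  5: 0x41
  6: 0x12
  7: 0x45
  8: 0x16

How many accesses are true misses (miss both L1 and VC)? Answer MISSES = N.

0: 0x47 (blk 8, set 0) → MISS  vc=[]
1: 0x73 (blk 14, set 0) → MISS  vc=[8]
2: 0x36 (blk 6, set 0) → MISS  vc=[8, 14]
3: 0x76 (blk 14, set 0) → VC-HIT  vc=[8, 6]
4: 0x47 (blk 8, set 0) → VC-HIT  vc=[14, 6]
5: 0x41 (blk 8, set 0) → L1-HIT  vc=[14, 6]
6: 0x12 (blk 2, set 0) → MISS  vc=[14, 6, 8]
7: 0x45 (blk 8, set 0) → VC-HIT  vc=[14, 6, 2]
8: 0x16 (blk 2, set 0) → VC-HIT  vc=[14, 6, 8]

MISSES = 4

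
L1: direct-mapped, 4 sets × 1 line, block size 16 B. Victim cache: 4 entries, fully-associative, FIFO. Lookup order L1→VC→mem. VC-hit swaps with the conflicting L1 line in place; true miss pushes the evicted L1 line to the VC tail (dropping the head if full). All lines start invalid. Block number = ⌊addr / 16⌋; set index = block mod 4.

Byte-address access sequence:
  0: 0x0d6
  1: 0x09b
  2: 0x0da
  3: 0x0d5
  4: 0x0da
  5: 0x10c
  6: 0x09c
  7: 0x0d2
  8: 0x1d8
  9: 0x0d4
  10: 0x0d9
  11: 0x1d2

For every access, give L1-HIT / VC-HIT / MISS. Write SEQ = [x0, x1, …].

#0 0xd6→b13/s1 MISS; vc=[]
#1 0x9b→b9/s1 MISS; vc=[13]
#2 0xda→b13/s1 VC-HIT; vc=[9]
#3 0xd5→b13/s1 L1-HIT; vc=[9]
#4 0xda→b13/s1 L1-HIT; vc=[9]
#5 0x10c→b16/s0 MISS; vc=[9]
#6 0x9c→b9/s1 VC-HIT; vc=[13]
#7 0xd2→b13/s1 VC-HIT; vc=[9]
#8 0x1d8→b29/s1 MISS; vc=[9,13]
#9 0xd4→b13/s1 VC-HIT; vc=[9,29]
#10 0xd9→b13/s1 L1-HIT; vc=[9,29]
#11 0x1d2→b29/s1 VC-HIT; vc=[9,13]

SEQ = [MISS, MISS, VC-HIT, L1-HIT, L1-HIT, MISS, VC-HIT, VC-HIT, MISS, VC-HIT, L1-HIT, VC-HIT]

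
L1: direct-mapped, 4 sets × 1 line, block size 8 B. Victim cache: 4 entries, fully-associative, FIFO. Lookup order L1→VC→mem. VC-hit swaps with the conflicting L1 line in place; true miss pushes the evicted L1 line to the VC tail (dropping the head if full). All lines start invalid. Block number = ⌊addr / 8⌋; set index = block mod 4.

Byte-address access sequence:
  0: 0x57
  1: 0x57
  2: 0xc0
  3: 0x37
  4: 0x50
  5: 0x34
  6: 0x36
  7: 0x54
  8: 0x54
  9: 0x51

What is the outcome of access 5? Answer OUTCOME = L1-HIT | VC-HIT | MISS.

0: 0x57 (blk 10, set 2) → MISS  vc=[]
1: 0x57 (blk 10, set 2) → L1-HIT  vc=[]
2: 0xc0 (blk 24, set 0) → MISS  vc=[]
3: 0x37 (blk 6, set 2) → MISS  vc=[10]
4: 0x50 (blk 10, set 2) → VC-HIT  vc=[6]
5: 0x34 (blk 6, set 2) → VC-HIT  vc=[10]
6: 0x36 (blk 6, set 2) → L1-HIT  vc=[10]
7: 0x54 (blk 10, set 2) → VC-HIT  vc=[6]
8: 0x54 (blk 10, set 2) → L1-HIT  vc=[6]
9: 0x51 (blk 10, set 2) → L1-HIT  vc=[6]

OUTCOME = VC-HIT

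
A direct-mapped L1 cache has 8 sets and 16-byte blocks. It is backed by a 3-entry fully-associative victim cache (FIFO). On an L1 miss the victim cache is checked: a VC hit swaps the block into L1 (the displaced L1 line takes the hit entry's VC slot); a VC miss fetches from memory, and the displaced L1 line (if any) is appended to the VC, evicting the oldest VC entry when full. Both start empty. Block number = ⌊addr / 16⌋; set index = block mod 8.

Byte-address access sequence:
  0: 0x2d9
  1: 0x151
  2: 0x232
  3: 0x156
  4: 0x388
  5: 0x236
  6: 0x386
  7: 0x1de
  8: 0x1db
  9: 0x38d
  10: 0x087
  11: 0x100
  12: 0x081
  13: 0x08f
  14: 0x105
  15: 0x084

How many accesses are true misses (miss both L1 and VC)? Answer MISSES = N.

#0 0x2d9→b45/s5 MISS; vc=[]
#1 0x151→b21/s5 MISS; vc=[45]
#2 0x232→b35/s3 MISS; vc=[45]
#3 0x156→b21/s5 L1-HIT; vc=[45]
#4 0x388→b56/s0 MISS; vc=[45]
#5 0x236→b35/s3 L1-HIT; vc=[45]
#6 0x386→b56/s0 L1-HIT; vc=[45]
#7 0x1de→b29/s5 MISS; vc=[45,21]
#8 0x1db→b29/s5 L1-HIT; vc=[45,21]
#9 0x38d→b56/s0 L1-HIT; vc=[45,21]
#10 0x87→b8/s0 MISS; vc=[45,21,56]
#11 0x100→b16/s0 MISS; vc=[21,56,8]
#12 0x81→b8/s0 VC-HIT; vc=[21,56,16]
#13 0x8f→b8/s0 L1-HIT; vc=[21,56,16]
#14 0x105→b16/s0 VC-HIT; vc=[21,56,8]
#15 0x84→b8/s0 VC-HIT; vc=[21,56,16]

MISSES = 7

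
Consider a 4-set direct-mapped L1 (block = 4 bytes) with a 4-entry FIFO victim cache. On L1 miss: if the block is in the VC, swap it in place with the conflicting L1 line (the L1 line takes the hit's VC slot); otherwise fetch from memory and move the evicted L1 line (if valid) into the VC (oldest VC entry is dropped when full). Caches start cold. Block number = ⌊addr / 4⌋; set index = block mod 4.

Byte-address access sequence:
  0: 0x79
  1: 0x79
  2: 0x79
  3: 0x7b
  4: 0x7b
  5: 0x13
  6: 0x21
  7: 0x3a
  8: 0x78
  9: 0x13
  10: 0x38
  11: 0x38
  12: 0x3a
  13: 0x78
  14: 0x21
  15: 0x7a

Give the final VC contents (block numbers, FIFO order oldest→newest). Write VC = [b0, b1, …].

VC = [4, 14]

0: 0x79 (blk 30, set 2) → MISS  vc=[]
1: 0x79 (blk 30, set 2) → L1-HIT  vc=[]
2: 0x79 (blk 30, set 2) → L1-HIT  vc=[]
3: 0x7b (blk 30, set 2) → L1-HIT  vc=[]
4: 0x7b (blk 30, set 2) → L1-HIT  vc=[]
5: 0x13 (blk 4, set 0) → MISS  vc=[]
6: 0x21 (blk 8, set 0) → MISS  vc=[4]
7: 0x3a (blk 14, set 2) → MISS  vc=[4, 30]
8: 0x78 (blk 30, set 2) → VC-HIT  vc=[4, 14]
9: 0x13 (blk 4, set 0) → VC-HIT  vc=[8, 14]
10: 0x38 (blk 14, set 2) → VC-HIT  vc=[8, 30]
11: 0x38 (blk 14, set 2) → L1-HIT  vc=[8, 30]
12: 0x3a (blk 14, set 2) → L1-HIT  vc=[8, 30]
13: 0x78 (blk 30, set 2) → VC-HIT  vc=[8, 14]
14: 0x21 (blk 8, set 0) → VC-HIT  vc=[4, 14]
15: 0x7a (blk 30, set 2) → L1-HIT  vc=[4, 14]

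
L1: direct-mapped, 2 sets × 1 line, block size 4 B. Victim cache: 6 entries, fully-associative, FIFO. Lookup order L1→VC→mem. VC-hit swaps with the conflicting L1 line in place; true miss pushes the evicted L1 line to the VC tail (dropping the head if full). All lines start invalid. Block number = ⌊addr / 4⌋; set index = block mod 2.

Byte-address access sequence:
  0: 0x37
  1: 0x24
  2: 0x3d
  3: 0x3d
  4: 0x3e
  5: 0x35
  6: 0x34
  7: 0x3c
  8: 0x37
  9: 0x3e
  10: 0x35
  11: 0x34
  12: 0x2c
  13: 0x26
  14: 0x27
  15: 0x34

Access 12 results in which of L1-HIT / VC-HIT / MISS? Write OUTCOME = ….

0: 0x37 (blk 13, set 1) → MISS  vc=[]
1: 0x24 (blk 9, set 1) → MISS  vc=[13]
2: 0x3d (blk 15, set 1) → MISS  vc=[13, 9]
3: 0x3d (blk 15, set 1) → L1-HIT  vc=[13, 9]
4: 0x3e (blk 15, set 1) → L1-HIT  vc=[13, 9]
5: 0x35 (blk 13, set 1) → VC-HIT  vc=[15, 9]
6: 0x34 (blk 13, set 1) → L1-HIT  vc=[15, 9]
7: 0x3c (blk 15, set 1) → VC-HIT  vc=[13, 9]
8: 0x37 (blk 13, set 1) → VC-HIT  vc=[15, 9]
9: 0x3e (blk 15, set 1) → VC-HIT  vc=[13, 9]
10: 0x35 (blk 13, set 1) → VC-HIT  vc=[15, 9]
11: 0x34 (blk 13, set 1) → L1-HIT  vc=[15, 9]
12: 0x2c (blk 11, set 1) → MISS  vc=[15, 9, 13]
13: 0x26 (blk 9, set 1) → VC-HIT  vc=[15, 11, 13]
14: 0x27 (blk 9, set 1) → L1-HIT  vc=[15, 11, 13]
15: 0x34 (blk 13, set 1) → VC-HIT  vc=[15, 11, 9]

OUTCOME = MISS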